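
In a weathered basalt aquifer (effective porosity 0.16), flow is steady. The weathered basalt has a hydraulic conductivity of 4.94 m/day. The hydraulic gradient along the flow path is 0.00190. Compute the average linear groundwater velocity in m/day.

0.0587

Hydraulic gradient i = 0.00190.
Darcy flux q = K · i = 4.940 × 0.001900 = 0.009386 m/day.
Seepage velocity v = q / n_e = 0.009386 / 0.16 = 0.05866 m/day.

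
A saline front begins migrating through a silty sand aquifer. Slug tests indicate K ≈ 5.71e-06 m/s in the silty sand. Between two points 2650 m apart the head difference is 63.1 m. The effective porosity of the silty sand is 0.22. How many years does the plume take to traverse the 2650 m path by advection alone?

Convert K: 5.71e-06 m/s × 86400 = 0.4933 m/day.
Hydraulic gradient i = Δh / L = 63.1 / 2650 = 0.02381.
Darcy flux q = K · i = 0.4933 × 0.02381 = 0.01175 m/day.
Seepage velocity v = q / n_e = 0.01175 / 0.22 = 0.05340 m/day.
Travel time t = L / v = 2650 / 0.05340 = 49629 days = 135.9 years.

136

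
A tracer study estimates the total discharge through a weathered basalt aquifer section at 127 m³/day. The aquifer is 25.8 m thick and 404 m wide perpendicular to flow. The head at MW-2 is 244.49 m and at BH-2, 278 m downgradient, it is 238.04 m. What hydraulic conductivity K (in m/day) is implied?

0.525

Cross-sectional area A = 404 × 25.8 = 10423 m².
Hydraulic gradient i = (244.49 − 238.04) / 278 = 6.45 / 278 = 0.02320.
From Q = K·A·i, K = Q / (A·i) = 127 / (10423 × 0.02320) = 0.5252 m/day.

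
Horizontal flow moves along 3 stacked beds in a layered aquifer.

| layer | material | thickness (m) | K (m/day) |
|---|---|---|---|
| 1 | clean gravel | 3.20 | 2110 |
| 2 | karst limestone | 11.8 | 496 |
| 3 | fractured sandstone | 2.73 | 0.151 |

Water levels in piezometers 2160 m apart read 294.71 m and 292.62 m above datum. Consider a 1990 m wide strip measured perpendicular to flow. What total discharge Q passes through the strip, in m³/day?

24300

Flow is parallel to layering, so each bed carries its own Darcy discharge and the transmissivities add.
Σ(K_i·b_i) = 2110×3.20 + 496×11.8 + 0.151×2.73 = 12605 m²/day.
Hydraulic gradient i = (294.71 − 292.62) / 2160 = 2.09 / 2160 = 0.0009676.
Q = Σ(K_i·b_i) · W · i = 12605 × 1990 × 0.0009676 = 24271 m³/day.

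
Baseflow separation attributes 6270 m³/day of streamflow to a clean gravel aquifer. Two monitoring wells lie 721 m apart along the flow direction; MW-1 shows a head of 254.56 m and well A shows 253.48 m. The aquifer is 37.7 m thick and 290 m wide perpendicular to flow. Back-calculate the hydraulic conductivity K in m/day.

Cross-sectional area A = 290 × 37.7 = 10933 m².
Hydraulic gradient i = (254.56 − 253.48) / 721 = 1.08 / 721 = 0.001498.
From Q = K·A·i, K = Q / (A·i) = 6270 / (10933 × 0.001498) = 382.9 m/day.

383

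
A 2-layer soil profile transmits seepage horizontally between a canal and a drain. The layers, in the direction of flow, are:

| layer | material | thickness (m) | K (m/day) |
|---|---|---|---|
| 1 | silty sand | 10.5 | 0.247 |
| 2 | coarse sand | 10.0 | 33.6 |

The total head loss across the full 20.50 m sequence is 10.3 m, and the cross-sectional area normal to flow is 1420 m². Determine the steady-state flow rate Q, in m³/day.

Flow is perpendicular to layering, so the layers act in series and the equivalent K is the thickness-weighted harmonic mean.
Total thickness L = 10.5 + 10.0 = 20.50 m.
Σ(b_i/K_i) = 10.5/0.247 + 10.0/33.6 = 42.81 d.
K_eq = L / Σ(b_i/K_i) = 20.50 / 42.81 = 0.4789 m/day.
Q = K_eq · A · (Δh/L) = 0.4789 × 1420 × (10.3/20.50) = 341.7 m³/day.

342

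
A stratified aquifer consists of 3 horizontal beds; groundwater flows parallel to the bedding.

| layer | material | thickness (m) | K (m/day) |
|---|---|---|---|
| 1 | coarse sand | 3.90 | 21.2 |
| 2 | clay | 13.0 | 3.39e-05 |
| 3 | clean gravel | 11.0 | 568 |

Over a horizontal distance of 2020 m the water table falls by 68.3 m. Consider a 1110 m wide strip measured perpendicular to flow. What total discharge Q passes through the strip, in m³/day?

Flow is parallel to layering, so each bed carries its own Darcy discharge and the transmissivities add.
Σ(K_i·b_i) = 21.2×3.90 + 3.39e-05×13.0 + 568×11.0 = 6331 m²/day.
Hydraulic gradient i = Δh / L = 68.3 / 2020 = 0.03381.
Q = Σ(K_i·b_i) · W · i = 6331 × 1110 × 0.03381 = 2.376e+05 m³/day.

238000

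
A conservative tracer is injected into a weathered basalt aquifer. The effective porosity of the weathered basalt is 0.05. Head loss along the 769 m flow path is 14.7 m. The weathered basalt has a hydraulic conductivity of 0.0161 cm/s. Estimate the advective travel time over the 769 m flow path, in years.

0.396

Convert K: 0.0161 cm/s × 864 = 13.91 m/day.
Hydraulic gradient i = Δh / L = 14.7 / 769 = 0.01912.
Darcy flux q = K · i = 13.91 × 0.01912 = 0.2659 m/day.
Seepage velocity v = q / n_e = 0.2659 / 0.05 = 5.318 m/day.
Travel time t = L / v = 769 / 5.318 = 144.6 days = 0.3959 years.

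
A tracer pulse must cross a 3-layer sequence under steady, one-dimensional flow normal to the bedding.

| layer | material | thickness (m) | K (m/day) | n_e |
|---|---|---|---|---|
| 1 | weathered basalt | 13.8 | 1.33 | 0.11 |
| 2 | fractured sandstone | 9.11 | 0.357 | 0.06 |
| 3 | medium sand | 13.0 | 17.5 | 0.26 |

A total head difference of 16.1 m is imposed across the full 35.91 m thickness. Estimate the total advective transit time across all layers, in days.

With flow normal to the layers, continuity requires the same specific discharge q through every layer.
Σ(b_i/K_i) = 13.8/1.33 + 9.11/0.357 + 13.0/17.5 = 36.64 d.
q = Δh / Σ(b_i/K_i) = 16.1 / 36.64 = 0.4394 m/day.
In each layer the seepage velocity is v_i = q/n_i, so the layer transit time is t_i = b_i·n_i / q:
  layer 1 (weathered basalt): t_1 = 13.8 × 0.11 / 0.4394 = 3.454 d
  layer 2 (fractured sandstone): t_2 = 9.11 × 0.06 / 0.4394 = 1.244 d
  layer 3 (medium sand): t_3 = 13.0 × 0.26 / 0.4394 = 7.691 d
Total t = Σ t_i = 12.39 days.

12.4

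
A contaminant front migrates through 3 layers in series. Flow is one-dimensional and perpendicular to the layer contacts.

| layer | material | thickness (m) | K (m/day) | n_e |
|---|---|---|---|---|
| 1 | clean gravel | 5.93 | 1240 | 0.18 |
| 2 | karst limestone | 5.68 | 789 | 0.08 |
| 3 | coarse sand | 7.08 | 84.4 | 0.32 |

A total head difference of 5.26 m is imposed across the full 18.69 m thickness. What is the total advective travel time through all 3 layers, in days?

0.0690

With flow normal to the layers, continuity requires the same specific discharge q through every layer.
Σ(b_i/K_i) = 5.93/1240 + 5.68/789 + 7.08/84.4 = 0.09587 d.
q = Δh / Σ(b_i/K_i) = 5.26 / 0.09587 = 54.87 m/day.
In each layer the seepage velocity is v_i = q/n_i, so the layer transit time is t_i = b_i·n_i / q:
  layer 1 (clean gravel): t_1 = 5.93 × 0.18 / 54.87 = 0.01945 d
  layer 2 (karst limestone): t_2 = 5.68 × 0.08 / 54.87 = 0.008282 d
  layer 3 (coarse sand): t_3 = 7.08 × 0.32 / 54.87 = 0.04129 d
Total t = Σ t_i = 0.06903 days.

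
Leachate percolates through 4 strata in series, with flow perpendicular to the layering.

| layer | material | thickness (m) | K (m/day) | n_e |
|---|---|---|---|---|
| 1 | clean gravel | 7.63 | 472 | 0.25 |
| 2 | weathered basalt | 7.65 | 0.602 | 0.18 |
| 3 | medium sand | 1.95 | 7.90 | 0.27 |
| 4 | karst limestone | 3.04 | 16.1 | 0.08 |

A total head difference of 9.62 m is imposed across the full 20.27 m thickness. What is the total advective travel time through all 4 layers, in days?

With flow normal to the layers, continuity requires the same specific discharge q through every layer.
Σ(b_i/K_i) = 7.63/472 + 7.65/0.602 + 1.95/7.90 + 3.04/16.1 = 13.16 d.
q = Δh / Σ(b_i/K_i) = 9.62 / 13.16 = 0.7310 m/day.
In each layer the seepage velocity is v_i = q/n_i, so the layer transit time is t_i = b_i·n_i / q:
  layer 1 (clean gravel): t_1 = 7.63 × 0.25 / 0.7310 = 2.609 d
  layer 2 (weathered basalt): t_2 = 7.65 × 0.18 / 0.7310 = 1.884 d
  layer 3 (medium sand): t_3 = 1.95 × 0.27 / 0.7310 = 0.7202 d
  layer 4 (karst limestone): t_4 = 3.04 × 0.08 / 0.7310 = 0.3327 d
Total t = Σ t_i = 5.546 days.

5.55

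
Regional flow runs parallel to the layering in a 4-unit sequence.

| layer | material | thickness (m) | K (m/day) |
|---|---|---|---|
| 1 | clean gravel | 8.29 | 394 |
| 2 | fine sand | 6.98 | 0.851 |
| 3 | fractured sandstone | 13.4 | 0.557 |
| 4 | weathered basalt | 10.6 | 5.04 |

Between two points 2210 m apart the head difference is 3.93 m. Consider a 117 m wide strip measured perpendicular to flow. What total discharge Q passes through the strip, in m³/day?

Flow is parallel to layering, so each bed carries its own Darcy discharge and the transmissivities add.
Σ(K_i·b_i) = 394×8.29 + 0.851×6.98 + 0.557×13.4 + 5.04×10.6 = 3333 m²/day.
Hydraulic gradient i = Δh / L = 3.93 / 2210 = 0.001778.
Q = Σ(K_i·b_i) · W · i = 3333 × 117 × 0.001778 = 693.5 m³/day.

693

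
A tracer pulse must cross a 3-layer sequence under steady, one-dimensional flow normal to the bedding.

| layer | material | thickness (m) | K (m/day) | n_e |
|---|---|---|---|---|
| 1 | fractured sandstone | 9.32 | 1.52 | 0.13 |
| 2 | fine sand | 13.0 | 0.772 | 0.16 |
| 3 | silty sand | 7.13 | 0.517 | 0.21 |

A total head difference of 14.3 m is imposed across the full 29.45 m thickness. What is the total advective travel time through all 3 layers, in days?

With flow normal to the layers, continuity requires the same specific discharge q through every layer.
Σ(b_i/K_i) = 9.32/1.52 + 13.0/0.772 + 7.13/0.517 = 36.76 d.
q = Δh / Σ(b_i/K_i) = 14.3 / 36.76 = 0.3890 m/day.
In each layer the seepage velocity is v_i = q/n_i, so the layer transit time is t_i = b_i·n_i / q:
  layer 1 (fractured sandstone): t_1 = 9.32 × 0.13 / 0.3890 = 3.115 d
  layer 2 (fine sand): t_2 = 13.0 × 0.16 / 0.3890 = 5.347 d
  layer 3 (silty sand): t_3 = 7.13 × 0.21 / 0.3890 = 3.849 d
Total t = Σ t_i = 12.31 days.

12.3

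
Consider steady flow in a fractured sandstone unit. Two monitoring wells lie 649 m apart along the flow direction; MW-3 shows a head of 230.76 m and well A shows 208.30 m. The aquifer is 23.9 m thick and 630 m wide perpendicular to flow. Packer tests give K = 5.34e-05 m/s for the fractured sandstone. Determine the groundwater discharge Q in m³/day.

Convert K: 5.34e-05 m/s × 86400 = 4.614 m/day.
Cross-sectional area A = 630 × 23.9 = 15057 m².
Hydraulic gradient i = (230.76 − 208.30) / 649 = 22.46 / 649 = 0.03461.
Darcy's law: Q = K · A · i = 4.614 × 15057 × 0.03461 = 2404 m³/day.

2400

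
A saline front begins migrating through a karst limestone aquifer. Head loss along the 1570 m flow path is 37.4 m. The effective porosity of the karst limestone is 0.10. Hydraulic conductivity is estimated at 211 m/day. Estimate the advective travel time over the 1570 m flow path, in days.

31.2

Hydraulic gradient i = Δh / L = 37.4 / 1570 = 0.02382.
Darcy flux q = K · i = 211.0 × 0.02382 = 5.026 m/day.
Seepage velocity v = q / n_e = 5.026 / 0.10 = 50.26 m/day.
Travel time t = L / v = 1570 / 50.26 = 31.24 days.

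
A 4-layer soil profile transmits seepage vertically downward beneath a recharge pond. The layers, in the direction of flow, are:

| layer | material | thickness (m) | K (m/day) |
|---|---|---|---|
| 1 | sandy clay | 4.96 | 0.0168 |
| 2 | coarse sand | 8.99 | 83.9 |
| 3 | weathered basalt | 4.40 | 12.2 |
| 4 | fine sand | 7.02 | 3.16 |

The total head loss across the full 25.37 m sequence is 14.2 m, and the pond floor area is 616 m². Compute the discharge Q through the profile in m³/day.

29.4

Flow is perpendicular to layering, so the layers act in series and the equivalent K is the thickness-weighted harmonic mean.
Total thickness L = 4.96 + 8.99 + 4.40 + 7.02 = 25.37 m.
Σ(b_i/K_i) = 4.96/0.0168 + 8.99/83.9 + 4.40/12.2 + 7.02/3.16 = 297.9 d.
K_eq = L / Σ(b_i/K_i) = 25.37 / 297.9 = 0.08515 m/day.
Q = K_eq · A · (Δh/L) = 0.08515 × 616 × (14.2/25.37) = 29.36 m³/day.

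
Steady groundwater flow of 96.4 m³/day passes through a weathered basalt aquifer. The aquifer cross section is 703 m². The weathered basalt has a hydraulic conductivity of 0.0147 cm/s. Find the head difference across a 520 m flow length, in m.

5.61

Convert K: 0.0147 cm/s × 864 = 12.70 m/day.
From Q = K·A·i, i = Q / (K·A) = 96.4 / (12.70 × 703.0) = 0.01080.
Head loss Δh = i · L = 0.01080 × 520 = 5.614 m.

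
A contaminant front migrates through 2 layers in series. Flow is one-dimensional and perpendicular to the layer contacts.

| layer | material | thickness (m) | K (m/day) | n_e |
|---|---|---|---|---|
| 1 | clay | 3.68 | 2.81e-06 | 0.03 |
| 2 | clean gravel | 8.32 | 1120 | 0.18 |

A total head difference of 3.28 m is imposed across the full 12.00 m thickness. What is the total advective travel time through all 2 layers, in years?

1760

With flow normal to the layers, continuity requires the same specific discharge q through every layer.
Σ(b_i/K_i) = 3.68/2.81e-06 + 8.32/1120 = 1.310e+06 d.
q = Δh / Σ(b_i/K_i) = 3.28 / 1.310e+06 = 2.505e-06 m/day.
In each layer the seepage velocity is v_i = q/n_i, so the layer transit time is t_i = b_i·n_i / q:
  layer 1 (clay): t_1 = 3.68 × 0.03 / 2.505e-06 = 44080 d
  layer 2 (clean gravel): t_2 = 8.32 × 0.18 / 2.505e-06 = 5.979e+05 d
Total t = Σ t_i = 6.420e+05 days = 1758 years.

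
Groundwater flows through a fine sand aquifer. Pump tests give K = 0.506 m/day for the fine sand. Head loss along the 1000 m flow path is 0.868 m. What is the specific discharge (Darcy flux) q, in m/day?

0.000439

Hydraulic gradient i = Δh / L = 0.868 / 1000 = 0.0008680.
Specific discharge q = K · i = 0.5060 × 0.0008680 = 0.0004392 m/day.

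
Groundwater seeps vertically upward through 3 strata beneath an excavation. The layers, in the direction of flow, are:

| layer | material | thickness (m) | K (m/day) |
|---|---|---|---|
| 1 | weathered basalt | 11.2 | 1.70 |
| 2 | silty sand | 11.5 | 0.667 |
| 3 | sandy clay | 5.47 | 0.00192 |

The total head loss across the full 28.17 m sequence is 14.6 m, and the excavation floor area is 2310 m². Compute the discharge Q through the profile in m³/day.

11.7

Flow is perpendicular to layering, so the layers act in series and the equivalent K is the thickness-weighted harmonic mean.
Total thickness L = 11.2 + 11.5 + 5.47 = 28.17 m.
Σ(b_i/K_i) = 11.2/1.70 + 11.5/0.667 + 5.47/0.00192 = 2873 d.
K_eq = L / Σ(b_i/K_i) = 28.17 / 2873 = 0.009806 m/day.
Q = K_eq · A · (Δh/L) = 0.009806 × 2310 × (14.6/28.17) = 11.74 m³/day.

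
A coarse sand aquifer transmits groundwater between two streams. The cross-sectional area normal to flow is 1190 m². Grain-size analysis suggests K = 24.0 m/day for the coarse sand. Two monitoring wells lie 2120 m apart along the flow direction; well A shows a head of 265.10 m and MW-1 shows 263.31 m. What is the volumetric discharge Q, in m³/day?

24.1

Hydraulic gradient i = (265.10 − 263.31) / 2120 = 1.79 / 2120 = 0.0008443.
Darcy's law: Q = K · A · i = 24.00 × 1190 × 0.0008443 = 24.11 m³/day.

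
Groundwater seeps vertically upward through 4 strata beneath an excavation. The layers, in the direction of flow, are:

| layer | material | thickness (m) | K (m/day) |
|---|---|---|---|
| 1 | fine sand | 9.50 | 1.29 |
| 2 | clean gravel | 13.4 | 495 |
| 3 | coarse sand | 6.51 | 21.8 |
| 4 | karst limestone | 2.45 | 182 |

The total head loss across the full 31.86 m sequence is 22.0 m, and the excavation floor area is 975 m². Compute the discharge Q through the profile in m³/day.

Flow is perpendicular to layering, so the layers act in series and the equivalent K is the thickness-weighted harmonic mean.
Total thickness L = 9.50 + 13.4 + 6.51 + 2.45 = 31.86 m.
Σ(b_i/K_i) = 9.50/1.29 + 13.4/495 + 6.51/21.8 + 2.45/182 = 7.703 d.
K_eq = L / Σ(b_i/K_i) = 31.86 / 7.703 = 4.136 m/day.
Q = K_eq · A · (Δh/L) = 4.136 × 975 × (22.0/31.86) = 2784 m³/day.

2780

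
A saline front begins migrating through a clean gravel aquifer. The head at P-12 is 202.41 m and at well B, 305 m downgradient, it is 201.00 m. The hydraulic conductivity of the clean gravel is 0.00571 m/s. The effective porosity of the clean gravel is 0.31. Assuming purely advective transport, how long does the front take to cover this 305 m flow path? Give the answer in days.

Convert K: 0.00571 m/s × 86400 = 493.3 m/day.
Hydraulic gradient i = (202.41 − 201.00) / 305 = 1.41 / 305 = 0.004623.
Darcy flux q = K · i = 493.3 × 0.004623 = 2.281 m/day.
Seepage velocity v = q / n_e = 2.281 / 0.31 = 7.357 m/day.
Travel time t = L / v = 305 / 7.357 = 41.46 days.

41.5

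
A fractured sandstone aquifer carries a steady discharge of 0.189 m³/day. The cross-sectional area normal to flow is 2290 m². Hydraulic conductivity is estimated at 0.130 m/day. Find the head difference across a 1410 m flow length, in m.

From Q = K·A·i, i = Q / (K·A) = 0.189 / (0.1300 × 2290) = 0.0006349.
Head loss Δh = i · L = 0.0006349 × 1410 = 0.8952 m.

0.895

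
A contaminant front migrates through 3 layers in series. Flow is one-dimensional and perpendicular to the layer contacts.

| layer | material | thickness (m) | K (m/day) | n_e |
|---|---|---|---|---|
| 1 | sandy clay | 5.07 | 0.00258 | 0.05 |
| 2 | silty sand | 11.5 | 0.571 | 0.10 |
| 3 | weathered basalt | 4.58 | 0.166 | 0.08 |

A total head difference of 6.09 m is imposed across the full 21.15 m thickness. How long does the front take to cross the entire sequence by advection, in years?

1.60

With flow normal to the layers, continuity requires the same specific discharge q through every layer.
Σ(b_i/K_i) = 5.07/0.00258 + 11.5/0.571 + 4.58/0.166 = 2013 d.
q = Δh / Σ(b_i/K_i) = 6.09 / 2013 = 0.003026 m/day.
In each layer the seepage velocity is v_i = q/n_i, so the layer transit time is t_i = b_i·n_i / q:
  layer 1 (sandy clay): t_1 = 5.07 × 0.05 / 0.003026 = 83.79 d
  layer 2 (silty sand): t_2 = 11.5 × 0.10 / 0.003026 = 380.1 d
  layer 3 (weathered basalt): t_3 = 4.58 × 0.08 / 0.003026 = 121.1 d
Total t = Σ t_i = 585.0 days = 1.602 years.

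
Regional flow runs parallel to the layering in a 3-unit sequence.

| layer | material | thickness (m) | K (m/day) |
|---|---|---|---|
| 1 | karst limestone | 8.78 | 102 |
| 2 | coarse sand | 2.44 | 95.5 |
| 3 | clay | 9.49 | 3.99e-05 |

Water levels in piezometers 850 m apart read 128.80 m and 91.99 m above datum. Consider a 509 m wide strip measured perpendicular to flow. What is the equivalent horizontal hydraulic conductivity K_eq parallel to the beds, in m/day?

54.5

Flow is parallel to layering, so each bed carries its own Darcy discharge and the transmissivities add.
Σ(K_i·b_i) = 102×8.78 + 95.5×2.44 + 3.99e-05×9.49 = 1129 m²/day.
Total thickness b = 20.71 m, so K_eq = Σ(K_i·b_i)/b = 54.49 m/day.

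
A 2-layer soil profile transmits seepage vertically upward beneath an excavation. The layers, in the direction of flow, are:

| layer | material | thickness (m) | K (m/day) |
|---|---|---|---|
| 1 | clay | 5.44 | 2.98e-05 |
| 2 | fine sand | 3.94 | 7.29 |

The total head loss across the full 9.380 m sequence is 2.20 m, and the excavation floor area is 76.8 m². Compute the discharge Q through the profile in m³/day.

Flow is perpendicular to layering, so the layers act in series and the equivalent K is the thickness-weighted harmonic mean.
Total thickness L = 5.44 + 3.94 = 9.380 m.
Σ(b_i/K_i) = 5.44/2.98e-05 + 3.94/7.29 = 1.826e+05 d.
K_eq = L / Σ(b_i/K_i) = 9.380 / 1.826e+05 = 5.138e-05 m/day.
Q = K_eq · A · (Δh/L) = 5.138e-05 × 76.8 × (2.20/9.380) = 0.0009256 m³/day.

0.000926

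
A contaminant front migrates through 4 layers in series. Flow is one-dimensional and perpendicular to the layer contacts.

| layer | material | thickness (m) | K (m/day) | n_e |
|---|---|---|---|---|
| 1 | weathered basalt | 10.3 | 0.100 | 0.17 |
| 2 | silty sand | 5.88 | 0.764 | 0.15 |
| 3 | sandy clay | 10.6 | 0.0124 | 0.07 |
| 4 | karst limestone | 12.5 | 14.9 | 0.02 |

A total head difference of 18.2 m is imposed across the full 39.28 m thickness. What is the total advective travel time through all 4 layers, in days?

192

With flow normal to the layers, continuity requires the same specific discharge q through every layer.
Σ(b_i/K_i) = 10.3/0.100 + 5.88/0.764 + 10.6/0.0124 + 12.5/14.9 = 966.4 d.
q = Δh / Σ(b_i/K_i) = 18.2 / 966.4 = 0.01883 m/day.
In each layer the seepage velocity is v_i = q/n_i, so the layer transit time is t_i = b_i·n_i / q:
  layer 1 (weathered basalt): t_1 = 10.3 × 0.17 / 0.01883 = 92.97 d
  layer 2 (silty sand): t_2 = 5.88 × 0.15 / 0.01883 = 46.83 d
  layer 3 (sandy clay): t_3 = 10.6 × 0.07 / 0.01883 = 39.40 d
  layer 4 (karst limestone): t_4 = 12.5 × 0.02 / 0.01883 = 13.27 d
Total t = Σ t_i = 192.5 days.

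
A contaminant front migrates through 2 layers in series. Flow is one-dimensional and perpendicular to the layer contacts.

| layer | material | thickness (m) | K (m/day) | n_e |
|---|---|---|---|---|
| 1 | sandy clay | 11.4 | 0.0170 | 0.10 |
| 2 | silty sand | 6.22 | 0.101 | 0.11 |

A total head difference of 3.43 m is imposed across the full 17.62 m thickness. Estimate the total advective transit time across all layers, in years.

With flow normal to the layers, continuity requires the same specific discharge q through every layer.
Σ(b_i/K_i) = 11.4/0.0170 + 6.22/0.101 = 732.2 d.
q = Δh / Σ(b_i/K_i) = 3.43 / 732.2 = 0.004685 m/day.
In each layer the seepage velocity is v_i = q/n_i, so the layer transit time is t_i = b_i·n_i / q:
  layer 1 (sandy clay): t_1 = 11.4 × 0.10 / 0.004685 = 243.3 d
  layer 2 (silty sand): t_2 = 6.22 × 0.11 / 0.004685 = 146.1 d
Total t = Σ t_i = 389.4 days = 1.066 years.

1.07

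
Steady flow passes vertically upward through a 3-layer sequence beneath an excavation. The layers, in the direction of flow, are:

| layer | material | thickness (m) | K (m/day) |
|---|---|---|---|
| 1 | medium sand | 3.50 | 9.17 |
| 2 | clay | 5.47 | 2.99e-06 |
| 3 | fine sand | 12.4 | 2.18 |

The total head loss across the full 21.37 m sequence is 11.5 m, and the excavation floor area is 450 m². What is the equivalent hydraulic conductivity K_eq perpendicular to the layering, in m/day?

Flow is perpendicular to layering, so the layers act in series and the equivalent K is the thickness-weighted harmonic mean.
Total thickness L = 3.50 + 5.47 + 12.4 = 21.37 m.
Σ(b_i/K_i) = 3.50/9.17 + 5.47/2.99e-06 + 12.4/2.18 = 1.829e+06 d.
K_eq = L / Σ(b_i/K_i) = 21.37 / 1.829e+06 = 1.168e-05 m/day.

1.17e-05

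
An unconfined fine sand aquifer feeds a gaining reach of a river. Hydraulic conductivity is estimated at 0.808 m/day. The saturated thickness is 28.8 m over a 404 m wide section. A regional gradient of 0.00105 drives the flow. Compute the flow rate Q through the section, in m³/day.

9.87

Cross-sectional area A = 404 × 28.8 = 11635 m².
Hydraulic gradient i = 0.00105.
Darcy's law: Q = K · A · i = 0.8080 × 11635 × 0.001050 = 9.871 m³/day.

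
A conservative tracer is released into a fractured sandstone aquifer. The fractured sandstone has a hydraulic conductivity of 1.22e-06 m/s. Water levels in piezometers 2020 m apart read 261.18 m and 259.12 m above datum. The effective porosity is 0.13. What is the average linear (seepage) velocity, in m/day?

Convert K: 1.22e-06 m/s × 86400 = 0.1054 m/day.
Hydraulic gradient i = (261.18 − 259.12) / 2020 = 2.06 / 2020 = 0.001020.
Darcy flux q = K · i = 0.1054 × 0.001020 = 0.0001075 m/day.
Seepage velocity v = q / n_e = 0.0001075 / 0.13 = 0.0008269 m/day.

0.000827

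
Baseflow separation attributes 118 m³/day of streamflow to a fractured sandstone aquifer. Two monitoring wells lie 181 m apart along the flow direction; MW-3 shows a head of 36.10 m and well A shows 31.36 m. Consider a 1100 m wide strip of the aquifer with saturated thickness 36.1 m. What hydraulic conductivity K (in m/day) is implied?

0.113

Cross-sectional area A = 1100 × 36.1 = 39710 m².
Hydraulic gradient i = (36.10 − 31.36) / 181 = 4.74 / 181 = 0.02619.
From Q = K·A·i, K = Q / (A·i) = 118 / (39710 × 0.02619) = 0.1135 m/day.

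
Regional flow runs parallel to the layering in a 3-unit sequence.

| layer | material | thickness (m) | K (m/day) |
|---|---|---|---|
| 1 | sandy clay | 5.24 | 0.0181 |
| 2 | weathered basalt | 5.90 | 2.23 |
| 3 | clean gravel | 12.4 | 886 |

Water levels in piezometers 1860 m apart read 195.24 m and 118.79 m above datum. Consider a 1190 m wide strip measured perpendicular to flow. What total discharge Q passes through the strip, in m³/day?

Flow is parallel to layering, so each bed carries its own Darcy discharge and the transmissivities add.
Σ(K_i·b_i) = 0.0181×5.24 + 2.23×5.90 + 886×12.4 = 11000 m²/day.
Hydraulic gradient i = (195.24 − 118.79) / 1860 = 76.45 / 1860 = 0.04110.
Q = Σ(K_i·b_i) · W · i = 11000 × 1190 × 0.04110 = 5.380e+05 m³/day.

538000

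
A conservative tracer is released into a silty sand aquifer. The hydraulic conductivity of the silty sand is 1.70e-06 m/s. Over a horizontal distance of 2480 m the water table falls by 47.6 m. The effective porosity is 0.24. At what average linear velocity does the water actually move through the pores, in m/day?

0.0117

Convert K: 1.70e-06 m/s × 86400 = 0.1469 m/day.
Hydraulic gradient i = Δh / L = 47.6 / 2480 = 0.01919.
Darcy flux q = K · i = 0.1469 × 0.01919 = 0.002819 m/day.
Seepage velocity v = q / n_e = 0.002819 / 0.24 = 0.01175 m/day.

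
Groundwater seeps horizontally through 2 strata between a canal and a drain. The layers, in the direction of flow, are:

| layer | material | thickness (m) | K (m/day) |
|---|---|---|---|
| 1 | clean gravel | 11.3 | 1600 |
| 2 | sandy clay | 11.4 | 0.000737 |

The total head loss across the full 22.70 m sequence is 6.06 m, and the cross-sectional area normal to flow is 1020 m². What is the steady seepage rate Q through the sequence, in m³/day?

Flow is perpendicular to layering, so the layers act in series and the equivalent K is the thickness-weighted harmonic mean.
Total thickness L = 11.3 + 11.4 = 22.70 m.
Σ(b_i/K_i) = 11.3/1600 + 11.4/0.000737 = 15468 d.
K_eq = L / Σ(b_i/K_i) = 22.70 / 15468 = 0.001468 m/day.
Q = K_eq · A · (Δh/L) = 0.001468 × 1020 × (6.06/22.70) = 0.3996 m³/day.

0.400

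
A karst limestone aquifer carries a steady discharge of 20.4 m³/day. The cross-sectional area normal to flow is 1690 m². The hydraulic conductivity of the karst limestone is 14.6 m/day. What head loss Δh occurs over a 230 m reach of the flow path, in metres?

From Q = K·A·i, i = Q / (K·A) = 20.4 / (14.60 × 1690) = 0.0008268.
Head loss Δh = i · L = 0.0008268 × 230 = 0.1902 m.

0.190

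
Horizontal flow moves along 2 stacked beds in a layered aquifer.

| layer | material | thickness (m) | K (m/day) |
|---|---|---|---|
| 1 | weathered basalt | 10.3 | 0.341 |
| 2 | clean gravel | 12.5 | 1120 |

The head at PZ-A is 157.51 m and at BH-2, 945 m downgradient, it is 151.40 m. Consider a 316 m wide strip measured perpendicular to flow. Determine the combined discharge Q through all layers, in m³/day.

Flow is parallel to layering, so each bed carries its own Darcy discharge and the transmissivities add.
Σ(K_i·b_i) = 0.341×10.3 + 1120×12.5 = 14004 m²/day.
Hydraulic gradient i = (157.51 − 151.40) / 945 = 6.11 / 945 = 0.006466.
Q = Σ(K_i·b_i) · W · i = 14004 × 316 × 0.006466 = 28611 m³/day.

28600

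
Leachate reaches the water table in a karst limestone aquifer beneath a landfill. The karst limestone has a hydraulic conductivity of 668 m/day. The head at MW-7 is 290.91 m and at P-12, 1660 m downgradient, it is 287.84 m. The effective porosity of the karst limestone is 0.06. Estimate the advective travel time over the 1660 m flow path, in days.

Hydraulic gradient i = (290.91 − 287.84) / 1660 = 3.07 / 1660 = 0.001849.
Darcy flux q = K · i = 668.0 × 0.001849 = 1.235 m/day.
Seepage velocity v = q / n_e = 1.235 / 0.06 = 20.59 m/day.
Travel time t = L / v = 1660 / 20.59 = 80.62 days.

80.6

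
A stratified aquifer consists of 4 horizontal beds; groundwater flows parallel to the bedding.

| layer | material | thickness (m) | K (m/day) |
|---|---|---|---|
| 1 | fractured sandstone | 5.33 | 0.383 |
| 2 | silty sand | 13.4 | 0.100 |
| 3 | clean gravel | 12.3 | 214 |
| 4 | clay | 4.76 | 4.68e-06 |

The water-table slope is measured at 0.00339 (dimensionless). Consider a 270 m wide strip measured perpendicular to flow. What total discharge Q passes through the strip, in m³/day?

Flow is parallel to layering, so each bed carries its own Darcy discharge and the transmissivities add.
Σ(K_i·b_i) = 0.383×5.33 + 0.100×13.4 + 214×12.3 + 4.68e-06×4.76 = 2636 m²/day.
Hydraulic gradient i = 0.00339.
Q = Σ(K_i·b_i) · W · i = 2636 × 270 × 0.003390 = 2412 m³/day.

2410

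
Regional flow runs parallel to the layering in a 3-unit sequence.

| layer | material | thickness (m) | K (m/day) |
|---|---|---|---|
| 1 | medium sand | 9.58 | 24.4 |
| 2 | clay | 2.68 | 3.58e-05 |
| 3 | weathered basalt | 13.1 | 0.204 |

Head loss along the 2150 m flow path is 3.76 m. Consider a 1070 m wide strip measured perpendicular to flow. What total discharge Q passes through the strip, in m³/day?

Flow is parallel to layering, so each bed carries its own Darcy discharge and the transmissivities add.
Σ(K_i·b_i) = 24.4×9.58 + 3.58e-05×2.68 + 0.204×13.1 = 236.4 m²/day.
Hydraulic gradient i = Δh / L = 3.76 / 2150 = 0.001749.
Q = Σ(K_i·b_i) · W · i = 236.4 × 1070 × 0.001749 = 442.4 m³/day.

442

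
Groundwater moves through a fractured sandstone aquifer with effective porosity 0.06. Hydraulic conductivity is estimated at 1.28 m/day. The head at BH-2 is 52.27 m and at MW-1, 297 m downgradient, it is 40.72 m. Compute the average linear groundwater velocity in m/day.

Hydraulic gradient i = (52.27 − 40.72) / 297 = 11.55 / 297 = 0.03889.
Darcy flux q = K · i = 1.280 × 0.03889 = 0.04978 m/day.
Seepage velocity v = q / n_e = 0.04978 / 0.06 = 0.8296 m/day.

0.830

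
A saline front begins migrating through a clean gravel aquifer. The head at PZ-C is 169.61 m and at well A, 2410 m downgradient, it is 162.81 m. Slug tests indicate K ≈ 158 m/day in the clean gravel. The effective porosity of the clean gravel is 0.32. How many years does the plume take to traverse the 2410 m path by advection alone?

Hydraulic gradient i = (169.61 − 162.81) / 2410 = 6.8 / 2410 = 0.002822.
Darcy flux q = K · i = 158.0 × 0.002822 = 0.4458 m/day.
Seepage velocity v = q / n_e = 0.4458 / 0.32 = 1.393 m/day.
Travel time t = L / v = 2410 / 1.393 = 1730 days = 4.736 years.

4.74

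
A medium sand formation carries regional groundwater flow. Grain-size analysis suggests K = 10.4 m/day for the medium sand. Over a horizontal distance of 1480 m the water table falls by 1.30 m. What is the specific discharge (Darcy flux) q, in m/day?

0.00914

Hydraulic gradient i = Δh / L = 1.30 / 1480 = 0.0008784.
Specific discharge q = K · i = 10.40 × 0.0008784 = 0.009135 m/day.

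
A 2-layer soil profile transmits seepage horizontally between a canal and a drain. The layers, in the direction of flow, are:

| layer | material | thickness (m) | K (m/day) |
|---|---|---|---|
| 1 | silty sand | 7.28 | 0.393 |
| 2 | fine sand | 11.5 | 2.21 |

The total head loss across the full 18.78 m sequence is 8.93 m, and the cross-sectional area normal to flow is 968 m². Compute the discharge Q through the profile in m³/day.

Flow is perpendicular to layering, so the layers act in series and the equivalent K is the thickness-weighted harmonic mean.
Total thickness L = 7.28 + 11.5 = 18.78 m.
Σ(b_i/K_i) = 7.28/0.393 + 11.5/2.21 = 23.73 d.
K_eq = L / Σ(b_i/K_i) = 18.78 / 23.73 = 0.7915 m/day.
Q = K_eq · A · (Δh/L) = 0.7915 × 968 × (8.93/18.78) = 364.3 m³/day.

364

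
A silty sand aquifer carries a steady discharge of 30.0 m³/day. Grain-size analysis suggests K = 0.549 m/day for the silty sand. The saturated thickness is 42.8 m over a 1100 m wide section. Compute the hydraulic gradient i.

Cross-sectional area A = 1100 × 42.8 = 47080 m².
From Q = K·A·i, i = Q / (K·A) = 30.0 / (0.5490 × 47080) = 0.001161.

0.00116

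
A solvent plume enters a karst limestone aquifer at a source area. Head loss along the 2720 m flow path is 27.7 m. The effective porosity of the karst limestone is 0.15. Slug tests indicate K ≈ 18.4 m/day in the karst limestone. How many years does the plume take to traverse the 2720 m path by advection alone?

5.96

Hydraulic gradient i = Δh / L = 27.7 / 2720 = 0.01018.
Darcy flux q = K · i = 18.40 × 0.01018 = 0.1874 m/day.
Seepage velocity v = q / n_e = 0.1874 / 0.15 = 1.249 m/day.
Travel time t = L / v = 2720 / 1.249 = 2177 days = 5.961 years.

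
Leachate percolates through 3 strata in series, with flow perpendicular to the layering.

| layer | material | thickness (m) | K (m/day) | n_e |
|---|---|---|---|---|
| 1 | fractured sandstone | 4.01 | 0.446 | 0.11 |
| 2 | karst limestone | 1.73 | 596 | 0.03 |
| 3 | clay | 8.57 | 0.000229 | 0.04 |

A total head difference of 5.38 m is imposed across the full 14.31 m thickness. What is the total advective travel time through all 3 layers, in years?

15.9

With flow normal to the layers, continuity requires the same specific discharge q through every layer.
Σ(b_i/K_i) = 4.01/0.446 + 1.73/596 + 8.57/0.000229 = 37433 d.
q = Δh / Σ(b_i/K_i) = 5.38 / 37433 = 0.0001437 m/day.
In each layer the seepage velocity is v_i = q/n_i, so the layer transit time is t_i = b_i·n_i / q:
  layer 1 (fractured sandstone): t_1 = 4.01 × 0.11 / 0.0001437 = 3069 d
  layer 2 (karst limestone): t_2 = 1.73 × 0.03 / 0.0001437 = 361.1 d
  layer 3 (clay): t_3 = 8.57 × 0.04 / 0.0001437 = 2385 d
Total t = Σ t_i = 5815 days = 15.92 years.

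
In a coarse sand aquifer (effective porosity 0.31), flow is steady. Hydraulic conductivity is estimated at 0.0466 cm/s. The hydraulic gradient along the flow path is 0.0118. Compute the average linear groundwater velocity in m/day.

1.53

Convert K: 0.0466 cm/s × 864 = 40.26 m/day.
Hydraulic gradient i = 0.0118.
Darcy flux q = K · i = 40.26 × 0.01180 = 0.4751 m/day.
Seepage velocity v = q / n_e = 0.4751 / 0.31 = 1.533 m/day.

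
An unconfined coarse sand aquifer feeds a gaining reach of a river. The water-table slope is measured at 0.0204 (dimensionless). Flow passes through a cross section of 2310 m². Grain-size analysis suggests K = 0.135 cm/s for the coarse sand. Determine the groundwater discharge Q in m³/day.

Convert K: 0.135 cm/s × 864 = 116.6 m/day.
Hydraulic gradient i = 0.0204.
Darcy's law: Q = K · A · i = 116.6 × 2310 × 0.02040 = 5497 m³/day.

5500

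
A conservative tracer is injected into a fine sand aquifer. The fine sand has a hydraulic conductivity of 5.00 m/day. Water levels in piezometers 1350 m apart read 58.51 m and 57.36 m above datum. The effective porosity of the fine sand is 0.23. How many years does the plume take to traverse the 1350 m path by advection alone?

200

Hydraulic gradient i = (58.51 − 57.36) / 1350 = 1.15 / 1350 = 0.0008519.
Darcy flux q = K · i = 5.000 × 0.0008519 = 0.004259 m/day.
Seepage velocity v = q / n_e = 0.004259 / 0.23 = 0.01852 m/day.
Travel time t = L / v = 1350 / 0.01852 = 72900 days = 199.6 years.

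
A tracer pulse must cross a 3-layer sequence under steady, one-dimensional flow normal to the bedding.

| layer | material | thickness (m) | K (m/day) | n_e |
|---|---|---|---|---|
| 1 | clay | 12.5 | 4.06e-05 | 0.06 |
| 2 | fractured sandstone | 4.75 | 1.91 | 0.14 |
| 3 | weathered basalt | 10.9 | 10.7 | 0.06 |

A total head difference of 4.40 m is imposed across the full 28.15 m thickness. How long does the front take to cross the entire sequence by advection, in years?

With flow normal to the layers, continuity requires the same specific discharge q through every layer.
Σ(b_i/K_i) = 12.5/4.06e-05 + 4.75/1.91 + 10.9/10.7 = 3.079e+05 d.
q = Δh / Σ(b_i/K_i) = 4.40 / 3.079e+05 = 1.429e-05 m/day.
In each layer the seepage velocity is v_i = q/n_i, so the layer transit time is t_i = b_i·n_i / q:
  layer 1 (clay): t_1 = 12.5 × 0.06 / 1.429e-05 = 52480 d
  layer 2 (fractured sandstone): t_2 = 4.75 × 0.14 / 1.429e-05 = 46533 d
  layer 3 (weathered basalt): t_3 = 10.9 × 0.06 / 1.429e-05 = 45763 d
Total t = Σ t_i = 1.448e+05 days = 396.4 years.

396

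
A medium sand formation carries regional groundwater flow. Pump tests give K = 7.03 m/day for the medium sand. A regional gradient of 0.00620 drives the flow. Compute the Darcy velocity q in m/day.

Hydraulic gradient i = 0.00620.
Specific discharge q = K · i = 7.030 × 0.006200 = 0.04359 m/day.

0.0436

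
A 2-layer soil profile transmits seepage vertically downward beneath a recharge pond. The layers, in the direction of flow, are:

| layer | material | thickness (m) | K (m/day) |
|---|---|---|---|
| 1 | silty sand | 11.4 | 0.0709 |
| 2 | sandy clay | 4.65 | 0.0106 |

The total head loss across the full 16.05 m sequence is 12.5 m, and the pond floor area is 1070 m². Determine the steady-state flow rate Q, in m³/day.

Flow is perpendicular to layering, so the layers act in series and the equivalent K is the thickness-weighted harmonic mean.
Total thickness L = 11.4 + 4.65 = 16.05 m.
Σ(b_i/K_i) = 11.4/0.0709 + 4.65/0.0106 = 599.5 d.
K_eq = L / Σ(b_i/K_i) = 16.05 / 599.5 = 0.02677 m/day.
Q = K_eq · A · (Δh/L) = 0.02677 × 1070 × (12.5/16.05) = 22.31 m³/day.

22.3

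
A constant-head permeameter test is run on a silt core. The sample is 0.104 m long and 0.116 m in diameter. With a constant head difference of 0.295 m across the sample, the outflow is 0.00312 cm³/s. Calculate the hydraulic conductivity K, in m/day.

0.00899

Cross-sectional area A = π·(d/2)² = π × (0.116/2)² = 0.01057 m².
Convert discharge: 0.00312 cm³/s = 3.120e-09 m³/s.
Darcy's law rearranged: K = Q·L / (A·Δh) = 3.120e-09 × 0.104 / (0.01057 × 0.295) = 1.041e-07 m/s = 0.008992 m/day.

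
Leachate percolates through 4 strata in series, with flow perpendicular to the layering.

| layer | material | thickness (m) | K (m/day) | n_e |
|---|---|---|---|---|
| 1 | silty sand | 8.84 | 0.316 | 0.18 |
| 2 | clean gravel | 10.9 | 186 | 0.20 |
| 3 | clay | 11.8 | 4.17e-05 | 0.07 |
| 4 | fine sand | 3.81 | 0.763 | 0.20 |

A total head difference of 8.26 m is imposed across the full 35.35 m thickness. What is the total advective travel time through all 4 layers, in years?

With flow normal to the layers, continuity requires the same specific discharge q through every layer.
Σ(b_i/K_i) = 8.84/0.316 + 10.9/186 + 11.8/4.17e-05 + 3.81/0.763 = 2.830e+05 d.
q = Δh / Σ(b_i/K_i) = 8.26 / 2.830e+05 = 2.919e-05 m/day.
In each layer the seepage velocity is v_i = q/n_i, so the layer transit time is t_i = b_i·n_i / q:
  layer 1 (silty sand): t_1 = 8.84 × 0.18 / 2.919e-05 = 54518 d
  layer 2 (clean gravel): t_2 = 10.9 × 0.20 / 2.919e-05 = 74692 d
  layer 3 (clay): t_3 = 11.8 × 0.07 / 2.919e-05 = 28301 d
  layer 4 (fine sand): t_4 = 3.81 × 0.20 / 2.919e-05 = 26108 d
Total t = Σ t_i = 1.836e+05 days = 502.7 years.

503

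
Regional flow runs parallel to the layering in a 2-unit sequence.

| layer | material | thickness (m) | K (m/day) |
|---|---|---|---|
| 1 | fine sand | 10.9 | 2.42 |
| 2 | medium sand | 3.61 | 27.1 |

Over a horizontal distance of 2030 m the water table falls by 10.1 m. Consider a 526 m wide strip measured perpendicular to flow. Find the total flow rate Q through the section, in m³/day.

325

Flow is parallel to layering, so each bed carries its own Darcy discharge and the transmissivities add.
Σ(K_i·b_i) = 2.42×10.9 + 27.1×3.61 = 124.2 m²/day.
Hydraulic gradient i = Δh / L = 10.1 / 2030 = 0.004975.
Q = Σ(K_i·b_i) · W · i = 124.2 × 526 × 0.004975 = 325.1 m³/day.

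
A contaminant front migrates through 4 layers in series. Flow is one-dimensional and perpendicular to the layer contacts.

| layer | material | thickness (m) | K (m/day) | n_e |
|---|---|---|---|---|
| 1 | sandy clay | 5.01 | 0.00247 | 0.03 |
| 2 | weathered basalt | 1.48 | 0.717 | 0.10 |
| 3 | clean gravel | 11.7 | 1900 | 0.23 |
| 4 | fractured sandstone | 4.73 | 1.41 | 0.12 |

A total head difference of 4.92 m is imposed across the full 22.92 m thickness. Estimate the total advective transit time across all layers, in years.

4.03

With flow normal to the layers, continuity requires the same specific discharge q through every layer.
Σ(b_i/K_i) = 5.01/0.00247 + 1.48/0.717 + 11.7/1900 + 4.73/1.41 = 2034 d.
q = Δh / Σ(b_i/K_i) = 4.92 / 2034 = 0.002419 m/day.
In each layer the seepage velocity is v_i = q/n_i, so the layer transit time is t_i = b_i·n_i / q:
  layer 1 (sandy clay): t_1 = 5.01 × 0.03 / 0.002419 = 62.13 d
  layer 2 (weathered basalt): t_2 = 1.48 × 0.10 / 0.002419 = 61.18 d
  layer 3 (clean gravel): t_3 = 11.7 × 0.23 / 0.002419 = 1112 d
  layer 4 (fractured sandstone): t_4 = 4.73 × 0.12 / 0.002419 = 234.6 d
Total t = Σ t_i = 1470 days = 4.025 years.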